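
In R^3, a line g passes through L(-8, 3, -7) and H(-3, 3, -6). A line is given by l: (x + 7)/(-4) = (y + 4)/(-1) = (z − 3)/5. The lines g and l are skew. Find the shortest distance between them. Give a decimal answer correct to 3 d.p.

5.230

A direction vector for g is H − L = (5, 0, 1).
l has direction (-4, -1, 5) through (-7, -4, 3).
Common perpendicular direction n = (5, 0, 1) × (-4, -1, 5) = (1, -29, -5).
With w = (-7, -4, 3) − (-8, 3, -7) = (1, -7, 10), w · n = 154.
Distance = |w · n| / |n| = |154| / √867 ≈ 5.230.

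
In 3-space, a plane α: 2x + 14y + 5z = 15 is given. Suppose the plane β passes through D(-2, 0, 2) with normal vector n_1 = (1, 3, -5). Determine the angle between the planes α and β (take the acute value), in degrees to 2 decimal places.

77.64

β: n_1·r = n_1·D gives x + 3y - 5z = -12.
cos θ = |n₁·n₂| / (|n₁||n₂|) = |19| / (√225 · √35).
θ = arccos(0.21411) ≈ 77.64°.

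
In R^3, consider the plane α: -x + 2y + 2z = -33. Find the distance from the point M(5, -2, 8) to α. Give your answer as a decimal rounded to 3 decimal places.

13.333

n·M − d = (-1)·(5) + (2)·(-2) + (2)·(8) − (-33) = 40; |n| = √9.
Distance = |40| / √9 = 40/√9 ≈ 13.333.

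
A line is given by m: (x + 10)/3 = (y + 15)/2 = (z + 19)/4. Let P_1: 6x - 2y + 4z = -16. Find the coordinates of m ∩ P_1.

m has direction (3, 2, 4) through (-10, -15, -19).
Substitute r = (-10, -15, -19) + t(3, 2, 4) into the plane: -106 + 30t = -16, so t = 3.
Intersection: (-10, -15, -19) + 3·(3, 2, 4) = (-1, -9, -7).

(-1, -9, -7)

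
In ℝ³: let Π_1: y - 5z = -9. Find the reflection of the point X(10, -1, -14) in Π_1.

λ = (n·X − d)/|n|² = (69 − (-9))/26 = 3.
Reflection = X − 2λn = (10, -1, -14) − 6·(0, 1, -5) = (10, -7, 16).

(10, -7, 16)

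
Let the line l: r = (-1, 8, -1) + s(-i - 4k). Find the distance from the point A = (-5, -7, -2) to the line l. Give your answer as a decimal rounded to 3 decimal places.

Taking (-1, 8, -1) on l with direction v = (-1, 0, -4): w = A − (-1, 8, -1) = (-4, -15, -1), and w × v = (60, -15, -15).
Distance = |w × v| / |v| = √4050 / √17 ≈ 15.435.

15.435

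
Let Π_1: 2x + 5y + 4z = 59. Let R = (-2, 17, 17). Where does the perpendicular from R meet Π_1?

(-6, 7, 9)

Foot = R − λn with λ = (n·R − d)/|n|² = (149 − 59)/45 = 2.
Foot = (-2, 17, 17) − 2·(2, 5, 4) = (-6, 7, 9).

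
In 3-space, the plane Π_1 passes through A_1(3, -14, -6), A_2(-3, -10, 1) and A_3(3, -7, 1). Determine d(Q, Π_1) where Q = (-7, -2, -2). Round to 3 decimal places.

A_1A_2 = (-6, 4, 7), A_1A_3 = (0, 7, 7); a normal to Π_1 is A_1A_2 × A_1A_3 = (-21, 42, -42).
Using A_1: Π_1 has equation -21x + 42y - 42z = -399.
n·Q − d = (-21)·(-7) + (42)·(-2) + (-42)·(-2) − (-399) = 546; |n| = √3969.
Distance = |546| / √3969 = 546/√3969 ≈ 8.667.

8.667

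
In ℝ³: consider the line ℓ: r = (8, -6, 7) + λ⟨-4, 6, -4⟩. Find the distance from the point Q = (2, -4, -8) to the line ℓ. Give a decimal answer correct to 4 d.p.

11.3785

Taking (8, -6, 7) on ℓ with direction v = (-4, 6, -4): w = Q − (8, -6, 7) = (-6, 2, -15), and w × v = (82, 36, -28).
Distance = |w × v| / |v| = √8804 / √68 ≈ 11.3785.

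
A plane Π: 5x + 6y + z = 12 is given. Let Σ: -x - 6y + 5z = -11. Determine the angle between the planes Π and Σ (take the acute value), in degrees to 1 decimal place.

54.5

cos θ = |n₁·n₂| / (|n₁||n₂|) = |-36| / (√62 · √62).
θ = arccos(0.58065) ≈ 54.5°.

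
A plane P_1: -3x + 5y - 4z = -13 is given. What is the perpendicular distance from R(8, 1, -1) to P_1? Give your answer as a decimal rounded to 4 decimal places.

0.2828

n·R − d = (-3)·(8) + (5)·(1) + (-4)·(-1) − (-13) = -2; |n| = √50.
Distance = |-2| / √50 = 2/√50 ≈ 0.2828.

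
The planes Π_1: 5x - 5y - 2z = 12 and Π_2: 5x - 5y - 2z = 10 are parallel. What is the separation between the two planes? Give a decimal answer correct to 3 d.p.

Same normal n = (5, -5, -2) with |n| = √54; distance = |12 − 10| / |n| = 2/√54 ≈ 0.272.

0.272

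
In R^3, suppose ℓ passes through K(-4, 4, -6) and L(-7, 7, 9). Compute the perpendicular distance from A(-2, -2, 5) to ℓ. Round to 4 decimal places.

A direction vector for ℓ is L − K = (-3, 3, 15).
Taking (-4, 4, -6) on ℓ with direction v = (-3, 3, 15): w = A − (-4, 4, -6) = (2, -6, 11), and w × v = (-123, -63, -12).
Distance = |w × v| / |v| = √19242 / √243 ≈ 8.8986.

8.8986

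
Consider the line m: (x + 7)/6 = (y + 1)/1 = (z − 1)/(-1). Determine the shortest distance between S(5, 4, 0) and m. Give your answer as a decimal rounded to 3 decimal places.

m has direction (6, 1, -1) through (-7, -1, 1).
Taking (-7, -1, 1) on m with direction v = (6, 1, -1): w = S − (-7, -1, 1) = (12, 5, -1), and w × v = (-4, 6, -18).
Distance = |w × v| / |v| = √376 / √38 ≈ 3.146.

3.146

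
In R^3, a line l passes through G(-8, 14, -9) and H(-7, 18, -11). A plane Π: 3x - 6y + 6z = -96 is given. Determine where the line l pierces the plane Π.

(-10, 6, -5)

A direction vector for l is H − G = (1, 4, -2).
Substitute r = (-8, 14, -9) + t(1, 4, -2) into the plane: -162 + (-33)t = -96, so t = -2.
Intersection: (-8, 14, -9) + (-2)·(1, 4, -2) = (-10, 6, -5).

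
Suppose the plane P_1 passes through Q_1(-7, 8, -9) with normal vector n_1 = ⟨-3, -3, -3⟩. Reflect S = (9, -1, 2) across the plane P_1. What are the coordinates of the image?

P_1: n_1·r = n_1·Q_1 gives -3x - 3y - 3z = 24.
λ = (n·S − d)/|n|² = (-30 − 24)/27 = -2.
Reflection = S − 2λn = (9, -1, 2) − (-4)·(-3, -3, -3) = (-3, -13, -10).

(-3, -13, -10)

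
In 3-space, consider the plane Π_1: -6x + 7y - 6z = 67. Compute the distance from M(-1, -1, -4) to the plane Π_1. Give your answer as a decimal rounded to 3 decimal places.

n·M − d = (-6)·(-1) + (7)·(-1) + (-6)·(-4) − 67 = -44; |n| = √121.
Distance = |-44| / √121 = 44/√121 ≈ 4.000.

4.000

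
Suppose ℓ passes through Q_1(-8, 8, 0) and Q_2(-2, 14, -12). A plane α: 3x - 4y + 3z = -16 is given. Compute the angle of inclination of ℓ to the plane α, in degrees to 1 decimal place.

29.3

A direction vector for ℓ is Q_2 − Q_1 = (6, 6, -12).
sin θ = |n·v| / (|n||v|) = |-42| / (√34 · √216) = 0.49010.
θ ≈ 29.3°.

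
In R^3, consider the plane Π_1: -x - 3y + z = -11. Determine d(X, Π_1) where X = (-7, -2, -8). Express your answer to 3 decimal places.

n·X − d = (-1)·(-7) + (-3)·(-2) + (1)·(-8) − (-11) = 16; |n| = √11.
Distance = |16| / √11 = 16/√11 ≈ 4.824.

4.824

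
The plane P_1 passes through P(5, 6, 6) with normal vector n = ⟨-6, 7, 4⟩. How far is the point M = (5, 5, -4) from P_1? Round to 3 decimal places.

4.677

P_1: n·r = n·P gives -6x + 7y + 4z = 36.
n·M − d = (-6)·(5) + (7)·(5) + (4)·(-4) − 36 = -47; |n| = √101.
Distance = |-47| / √101 = 47/√101 ≈ 4.677.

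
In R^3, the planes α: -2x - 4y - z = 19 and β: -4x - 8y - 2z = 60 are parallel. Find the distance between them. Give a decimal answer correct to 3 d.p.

Rescale β by 1/2: -2x - 4y - z = 30. Then distance = |19 − 30| / √21 ≈ 2.400.

2.400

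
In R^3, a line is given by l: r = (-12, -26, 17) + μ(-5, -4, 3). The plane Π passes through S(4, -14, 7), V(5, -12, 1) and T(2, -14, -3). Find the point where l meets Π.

SV = (1, 2, -6), ST = (-2, 0, -10); a normal to Π is SV × ST = (-20, 22, 4).
Using S: Π has equation -20x + 22y + 4z = -360.
Substitute r = (-12, -26, 17) + t(-5, -4, 3) into the plane: -264 + 24t = -360, so t = -4.
Intersection: (-12, -26, 17) + (-4)·(-5, -4, 3) = (8, -10, 5).

(8, -10, 5)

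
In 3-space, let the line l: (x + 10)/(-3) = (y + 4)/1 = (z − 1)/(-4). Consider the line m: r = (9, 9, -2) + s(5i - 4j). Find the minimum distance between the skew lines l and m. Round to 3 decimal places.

l has direction (-3, 1, -4) through (-10, -4, 1).
Common perpendicular direction n = (-3, 1, -4) × (5, -4, 0) = (-16, -20, 7).
With w = (9, 9, -2) − (-10, -4, 1) = (19, 13, -3), w · n = -585.
Distance = |w · n| / |n| = |-585| / √705 ≈ 22.032.

22.032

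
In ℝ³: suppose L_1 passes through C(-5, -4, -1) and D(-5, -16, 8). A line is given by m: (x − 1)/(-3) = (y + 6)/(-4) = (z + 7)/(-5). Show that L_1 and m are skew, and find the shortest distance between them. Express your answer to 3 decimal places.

A direction vector for L_1 is D − C = (0, -12, 9).
m has direction (-3, -4, -5) through (1, -6, -7).
Common perpendicular direction n = (0, -12, 9) × (-3, -4, -5) = (96, -27, -36).
With w = (1, -6, -7) − (-5, -4, -1) = (6, -2, -6), w · n = 846.
Since n ≠ 0 the lines are not parallel, and w · n = 846 ≠ 0 so they do not intersect; hence they are skew.
Distance = |w · n| / |n| = |846| / √11241 ≈ 7.979.

7.979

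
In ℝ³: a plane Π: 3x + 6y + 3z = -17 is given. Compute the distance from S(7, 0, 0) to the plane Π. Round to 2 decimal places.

5.17

n·S − d = (3)·(7) + (6)·(0) + (3)·(0) − (-17) = 38; |n| = √54.
Distance = |38| / √54 = 38/√54 ≈ 5.17.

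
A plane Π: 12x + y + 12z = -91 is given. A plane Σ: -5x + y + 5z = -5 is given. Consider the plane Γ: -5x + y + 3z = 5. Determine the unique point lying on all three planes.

(-3, 5, -5)

Solving the 3×3 linear system 12x + y + 12z = -91, -5x + y + 5z = -5, -5x + y + 3z = 5 (e.g. by elimination or Cramer's rule, determinant = -34) gives (-3, 5, -5).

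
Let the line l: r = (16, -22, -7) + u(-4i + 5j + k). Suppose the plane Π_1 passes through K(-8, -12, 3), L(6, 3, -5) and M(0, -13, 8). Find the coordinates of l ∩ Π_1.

(0, -2, -3)

KL = (14, 15, -8), KM = (8, -1, 5); a normal to Π_1 is KL × KM = (67, -134, -134).
Using K: Π_1 has equation 67x - 134y - 134z = 670.
Substitute r = (16, -22, -7) + t(-4, 5, 1) into the plane: 4958 + (-1072)t = 670, so t = 4.
Intersection: (16, -22, -7) + 4·(-4, 5, 1) = (0, -2, -3).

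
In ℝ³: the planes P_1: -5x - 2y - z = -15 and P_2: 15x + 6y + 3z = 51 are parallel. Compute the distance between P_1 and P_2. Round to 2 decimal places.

0.37

Rescale P_2 by 1/(-3): -5x - 2y - z = -17. Then distance = |-15 − (-17)| / √30 ≈ 0.37.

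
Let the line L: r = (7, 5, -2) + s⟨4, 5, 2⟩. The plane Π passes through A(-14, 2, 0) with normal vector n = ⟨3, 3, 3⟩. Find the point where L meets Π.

Π: n·r = n·A gives 3x + 3y + 3z = -36.
Substitute r = (7, 5, -2) + t(4, 5, 2) into the plane: 30 + 33t = -36, so t = -2.
Intersection: (7, 5, -2) + (-2)·(4, 5, 2) = (-1, -5, -6).

(-1, -5, -6)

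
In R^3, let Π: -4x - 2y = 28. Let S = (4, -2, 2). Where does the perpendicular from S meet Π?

Foot = S − λn with λ = (n·S − d)/|n|² = (-12 − 28)/20 = -2.
Foot = (4, -2, 2) − (-2)·(-4, -2, 0) = (-4, -6, 2).

(-4, -6, 2)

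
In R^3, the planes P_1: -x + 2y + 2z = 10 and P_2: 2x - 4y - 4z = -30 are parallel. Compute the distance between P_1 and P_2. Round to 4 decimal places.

Rescale P_2 by 1/(-2): -x + 2y + 2z = 15. Then distance = |10 − 15| / √9 ≈ 1.6667.

1.6667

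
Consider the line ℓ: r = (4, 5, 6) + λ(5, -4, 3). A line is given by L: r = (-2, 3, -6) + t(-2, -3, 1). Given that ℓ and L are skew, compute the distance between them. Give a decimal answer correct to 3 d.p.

Common perpendicular direction n = (5, -4, 3) × (-2, -3, 1) = (5, -11, -23).
With w = (-2, 3, -6) − (4, 5, 6) = (-6, -2, -12), w · n = 268.
Distance = |w · n| / |n| = |268| / √675 ≈ 10.315.

10.315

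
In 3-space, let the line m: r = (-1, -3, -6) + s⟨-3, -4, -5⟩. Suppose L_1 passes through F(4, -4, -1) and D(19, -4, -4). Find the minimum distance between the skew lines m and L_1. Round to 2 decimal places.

A direction vector for L_1 is D − F = (15, 0, -3).
Common perpendicular direction n = (-3, -4, -5) × (15, 0, -3) = (12, -84, 60).
With w = (4, -4, -1) − (-1, -3, -6) = (5, -1, 5), w · n = 444.
Distance = |w · n| / |n| = |444| / √10800 ≈ 4.27.

4.27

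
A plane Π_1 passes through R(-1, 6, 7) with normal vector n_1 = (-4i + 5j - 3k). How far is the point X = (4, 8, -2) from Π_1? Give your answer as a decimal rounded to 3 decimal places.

2.404

Π_1: n_1·r = n_1·R gives -4x + 5y - 3z = 13.
n·X − d = (-4)·(4) + (5)·(8) + (-3)·(-2) − 13 = 17; |n| = √50.
Distance = |17| / √50 = 17/√50 ≈ 2.404.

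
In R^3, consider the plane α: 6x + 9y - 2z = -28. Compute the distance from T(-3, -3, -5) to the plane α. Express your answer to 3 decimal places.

n·T − d = (6)·(-3) + (9)·(-3) + (-2)·(-5) − (-28) = -7; |n| = √121.
Distance = |-7| / √121 = 7/√121 ≈ 0.636.

0.636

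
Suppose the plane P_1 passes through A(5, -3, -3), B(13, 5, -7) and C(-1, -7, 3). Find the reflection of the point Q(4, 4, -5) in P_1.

(12, -2, -1)

AB = (8, 8, -4), AC = (-6, -4, 6); a normal to P_1 is AB × AC = (32, -24, 16).
Using A: P_1 has equation 32x - 24y + 16z = 184.
λ = (n·Q − d)/|n|² = (-48 − 184)/1856 = -1/8.
Reflection = Q − 2λn = (4, 4, -5) − (-1/4)·(32, -24, 16) = (12, -2, -1).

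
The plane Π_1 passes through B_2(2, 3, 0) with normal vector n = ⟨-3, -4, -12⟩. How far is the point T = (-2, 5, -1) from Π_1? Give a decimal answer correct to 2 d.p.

Π_1: n·r = n·B_2 gives -3x - 4y - 12z = -18.
n·T − d = (-3)·(-2) + (-4)·(5) + (-12)·(-1) − (-18) = 16; |n| = √169.
Distance = |16| / √169 = 16/√169 ≈ 1.23.

1.23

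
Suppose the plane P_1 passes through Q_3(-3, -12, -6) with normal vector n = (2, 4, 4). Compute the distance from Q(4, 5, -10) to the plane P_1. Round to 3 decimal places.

P_1: n·r = n·Q_3 gives 2x + 4y + 4z = -78.
n·Q − d = (2)·(4) + (4)·(5) + (4)·(-10) − (-78) = 66; |n| = √36.
Distance = |66| / √36 = 66/√36 ≈ 11.000.

11.000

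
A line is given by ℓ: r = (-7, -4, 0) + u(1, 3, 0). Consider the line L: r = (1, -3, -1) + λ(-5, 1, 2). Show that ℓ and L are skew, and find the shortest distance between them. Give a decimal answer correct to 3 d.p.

1.744

Common perpendicular direction n = (1, 3, 0) × (-5, 1, 2) = (6, -2, 16).
With w = (1, -3, -1) − (-7, -4, 0) = (8, 1, -1), w · n = 30.
Since n ≠ 0 the lines are not parallel, and w · n = 30 ≠ 0 so they do not intersect; hence they are skew.
Distance = |w · n| / |n| = |30| / √296 ≈ 1.744.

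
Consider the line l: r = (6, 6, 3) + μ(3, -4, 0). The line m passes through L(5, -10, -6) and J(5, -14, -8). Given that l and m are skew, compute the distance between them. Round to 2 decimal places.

A direction vector for m is J − L = (0, -4, -2).
Common perpendicular direction n = (3, -4, 0) × (0, -4, -2) = (8, 6, -12).
With w = (5, -10, -6) − (6, 6, 3) = (-1, -16, -9), w · n = 4.
Distance = |w · n| / |n| = |4| / √244 ≈ 0.26.

0.26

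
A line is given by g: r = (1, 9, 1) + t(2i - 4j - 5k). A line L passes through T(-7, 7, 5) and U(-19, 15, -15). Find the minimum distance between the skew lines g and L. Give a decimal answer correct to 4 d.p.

A direction vector for L is U − T = (-12, 8, -20).
Common perpendicular direction n = (2, -4, -5) × (-12, 8, -20) = (120, 100, -32).
With w = (-7, 7, 5) − (1, 9, 1) = (-8, -2, 4), w · n = -1288.
Distance = |w · n| / |n| = |-1288| / √25424 ≈ 8.0778.

8.0778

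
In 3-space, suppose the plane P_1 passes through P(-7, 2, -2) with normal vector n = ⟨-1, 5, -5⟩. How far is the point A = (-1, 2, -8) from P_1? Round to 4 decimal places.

3.3607

P_1: n·r = n·P gives -x + 5y - 5z = 27.
n·A − d = (-1)·(-1) + (5)·(2) + (-5)·(-8) − 27 = 24; |n| = √51.
Distance = |24| / √51 = 24/√51 ≈ 3.3607.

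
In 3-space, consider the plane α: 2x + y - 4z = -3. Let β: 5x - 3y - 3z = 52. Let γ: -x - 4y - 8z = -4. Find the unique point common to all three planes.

Solving the 3×3 linear system 2x + y - 4z = -3, 5x - 3y - 3z = 52, -x - 4y - 8z = -4 (e.g. by elimination or Cramer's rule, determinant = 159) gives (8, -7, 3).

(8, -7, 3)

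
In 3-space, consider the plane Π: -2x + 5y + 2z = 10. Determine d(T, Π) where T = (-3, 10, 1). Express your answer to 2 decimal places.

n·T − d = (-2)·(-3) + (5)·(10) + (2)·(1) − 10 = 48; |n| = √33.
Distance = |48| / √33 = 48/√33 ≈ 8.36.

8.36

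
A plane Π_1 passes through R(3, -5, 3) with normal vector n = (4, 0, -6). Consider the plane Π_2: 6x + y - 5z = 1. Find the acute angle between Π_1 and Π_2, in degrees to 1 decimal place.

Π_1: n·r = n·R gives 4x - 6z = -6.
cos θ = |n₁·n₂| / (|n₁||n₂|) = |54| / (√52 · √62).
θ = arccos(0.95103) ≈ 18.0°.

18.0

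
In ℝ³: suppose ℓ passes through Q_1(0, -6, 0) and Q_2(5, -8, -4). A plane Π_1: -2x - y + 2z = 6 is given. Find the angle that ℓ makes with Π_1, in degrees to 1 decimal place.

A direction vector for ℓ is Q_2 − Q_1 = (5, -2, -4).
sin θ = |n·v| / (|n||v|) = |-16| / (√9 · √45) = 0.79505.
θ ≈ 52.7°.

52.7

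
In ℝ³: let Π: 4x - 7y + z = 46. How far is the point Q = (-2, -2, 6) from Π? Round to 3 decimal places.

4.185

n·Q − d = (4)·(-2) + (-7)·(-2) + (1)·(6) − 46 = -34; |n| = √66.
Distance = |-34| / √66 = 34/√66 ≈ 4.185.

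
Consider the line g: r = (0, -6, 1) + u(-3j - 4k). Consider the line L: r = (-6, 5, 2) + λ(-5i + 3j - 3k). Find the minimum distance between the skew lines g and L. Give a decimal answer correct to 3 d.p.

Common perpendicular direction n = (0, -3, -4) × (-5, 3, -3) = (21, 20, -15).
With w = (-6, 5, 2) − (0, -6, 1) = (-6, 11, 1), w · n = 79.
Distance = |w · n| / |n| = |79| / √1066 ≈ 2.420.

2.420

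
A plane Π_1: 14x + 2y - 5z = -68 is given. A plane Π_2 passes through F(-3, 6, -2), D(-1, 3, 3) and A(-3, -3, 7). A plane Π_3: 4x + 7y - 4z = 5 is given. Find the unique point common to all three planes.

(-6, 3, -2)

FD = (2, -3, 5), FA = (0, -9, 9); a normal to Π_2 is FD × FA = (18, -18, -18).
Using F: Π_2 has equation 18x - 18y - 18z = -126.
Solving the 3×3 linear system 14x + 2y - 5z = -68, 18x - 18y - 18z = -126, 4x + 7y - 4z = 5 (e.g. by elimination or Cramer's rule, determinant = 1782) gives (-6, 3, -2).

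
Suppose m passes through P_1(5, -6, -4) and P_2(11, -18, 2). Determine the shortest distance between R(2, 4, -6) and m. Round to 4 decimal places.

2.9721

A direction vector for m is P_2 − P_1 = (6, -12, 6).
Taking (5, -6, -4) on m with direction v = (6, -12, 6): w = R − (5, -6, -4) = (-3, 10, -2), and w × v = (36, 6, -24).
Distance = |w × v| / |v| = √1908 / √216 ≈ 2.9721.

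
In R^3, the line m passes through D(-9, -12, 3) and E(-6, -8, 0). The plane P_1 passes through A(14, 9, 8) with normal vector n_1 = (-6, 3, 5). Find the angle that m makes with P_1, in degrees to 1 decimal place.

25.5

A direction vector for m is E − D = (3, 4, -3).
P_1: n_1·r = n_1·A gives -6x + 3y + 5z = -17.
sin θ = |n·v| / (|n||v|) = |-21| / (√70 · √34) = 0.43046.
θ ≈ 25.5°.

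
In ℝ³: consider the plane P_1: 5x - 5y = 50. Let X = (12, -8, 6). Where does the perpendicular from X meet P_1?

Foot = X − λn with λ = (n·X − d)/|n|² = (100 − 50)/50 = 1.
Foot = (12, -8, 6) − 1·(5, -5, 0) = (7, -3, 6).

(7, -3, 6)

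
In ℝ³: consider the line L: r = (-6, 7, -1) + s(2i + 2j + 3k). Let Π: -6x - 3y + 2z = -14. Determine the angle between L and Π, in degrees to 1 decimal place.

sin θ = |n·v| / (|n||v|) = |-12| / (√49 · √17) = 0.41578.
θ ≈ 24.6°.

24.6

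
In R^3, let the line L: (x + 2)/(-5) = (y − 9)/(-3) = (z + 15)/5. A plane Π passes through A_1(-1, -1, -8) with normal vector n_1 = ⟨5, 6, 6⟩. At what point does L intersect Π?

L has direction (-5, -3, 5) through (-2, 9, -15).
Π: n_1·r = n_1·A_1 gives 5x + 6y + 6z = -59.
Substitute r = (-2, 9, -15) + t(-5, -3, 5) into the plane: -46 + (-13)t = -59, so t = 1.
Intersection: (-2, 9, -15) + 1·(-5, -3, 5) = (-7, 6, -10).

(-7, 6, -10)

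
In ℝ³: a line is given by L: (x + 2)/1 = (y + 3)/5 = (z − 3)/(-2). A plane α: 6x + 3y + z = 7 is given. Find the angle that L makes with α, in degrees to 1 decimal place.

L has direction (1, 5, -2) through (-2, -3, 3).
sin θ = |n·v| / (|n||v|) = |19| / (√46 · √30) = 0.51146.
θ ≈ 30.8°.

30.8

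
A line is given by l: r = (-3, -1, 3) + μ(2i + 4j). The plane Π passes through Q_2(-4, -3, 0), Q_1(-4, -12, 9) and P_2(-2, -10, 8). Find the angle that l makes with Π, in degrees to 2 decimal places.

Q_2Q_1 = (0, -9, 9), Q_2P_2 = (2, -7, 8); a normal to Π is Q_2Q_1 × Q_2P_2 = (-9, 18, 18).
Using Q_2: Π has equation -9x + 18y + 18z = -18.
sin θ = |n·v| / (|n||v|) = |54| / (√729 · √20) = 0.44721.
θ ≈ 26.57°.

26.57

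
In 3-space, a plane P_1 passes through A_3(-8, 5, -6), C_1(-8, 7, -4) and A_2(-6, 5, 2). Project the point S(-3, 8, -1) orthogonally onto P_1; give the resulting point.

(-7, 7, 0)

A_3C_1 = (0, 2, 2), A_3A_2 = (2, 0, 8); a normal to P_1 is A_3C_1 × A_3A_2 = (16, 4, -4).
Using A_3: P_1 has equation 16x + 4y - 4z = -84.
Foot = S − λn with λ = (n·S − d)/|n|² = (-12 − (-84))/288 = 1/4.
Foot = (-3, 8, -1) − (1/4)·(16, 4, -4) = (-7, 7, 0).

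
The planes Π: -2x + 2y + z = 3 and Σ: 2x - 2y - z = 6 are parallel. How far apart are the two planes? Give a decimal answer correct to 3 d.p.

Rescale Σ by 1/(-1): -2x + 2y + z = -6. Then distance = |3 − (-6)| / √9 ≈ 3.000.

3.000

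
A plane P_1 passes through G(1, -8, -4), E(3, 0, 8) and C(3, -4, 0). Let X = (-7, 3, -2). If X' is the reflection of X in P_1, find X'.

(9, -13, 6)

GE = (2, 8, 12), GC = (2, 4, 4); a normal to P_1 is GE × GC = (-16, 16, -8).
Using G: P_1 has equation -16x + 16y - 8z = -112.
λ = (n·X − d)/|n|² = (176 − (-112))/576 = 1/2.
Reflection = X − 2λn = (-7, 3, -2) − 1·(-16, 16, -8) = (9, -13, 6).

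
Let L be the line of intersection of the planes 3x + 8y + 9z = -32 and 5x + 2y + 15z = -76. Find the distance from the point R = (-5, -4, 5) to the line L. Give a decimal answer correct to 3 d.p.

10.178

Direction of L: (3, 8, 9) × (5, 2, 15) = (102, 0, -34).
A point on L: solving the two plane equations with x = 8 gives (8, 2, -8).
Taking (8, 2, -8) on L with direction v = (102, 0, -34): w = R − (8, 2, -8) = (-13, -6, 13), and w × v = (204, 884, 612).
Distance = |w × v| / |v| = √1197616 / √11560 ≈ 10.178.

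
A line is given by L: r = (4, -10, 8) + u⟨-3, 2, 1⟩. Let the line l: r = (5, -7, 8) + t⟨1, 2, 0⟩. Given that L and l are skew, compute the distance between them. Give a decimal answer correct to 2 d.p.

0.12

Common perpendicular direction n = (-3, 2, 1) × (1, 2, 0) = (-2, 1, -8).
With w = (5, -7, 8) − (4, -10, 8) = (1, 3, 0), w · n = 1.
Distance = |w · n| / |n| = |1| / √69 ≈ 0.12.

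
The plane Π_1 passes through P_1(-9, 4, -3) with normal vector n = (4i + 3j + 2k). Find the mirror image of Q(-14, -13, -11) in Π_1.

Π_1: n·r = n·P_1 gives 4x + 3y + 2z = -30.
λ = (n·Q − d)/|n|² = (-117 − (-30))/29 = -3.
Reflection = Q − 2λn = (-14, -13, -11) − (-6)·(4, 3, 2) = (10, 5, 1).

(10, 5, 1)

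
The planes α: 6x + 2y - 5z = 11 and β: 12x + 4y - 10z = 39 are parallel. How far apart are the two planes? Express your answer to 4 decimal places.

Rescale β by 1/2: 6x + 2y - 5z = 39/2. Then distance = |11 − (39/2)| / √65 ≈ 1.0543.

1.0543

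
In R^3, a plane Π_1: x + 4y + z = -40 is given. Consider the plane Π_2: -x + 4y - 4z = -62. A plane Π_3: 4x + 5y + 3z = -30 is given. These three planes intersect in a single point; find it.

Solving the 3×3 linear system x + 4y + z = -40, -x + 4y - 4z = -62, 4x + 5y + 3z = -30 (e.g. by elimination or Cramer's rule, determinant = -41) gives (6, -12, 2).

(6, -12, 2)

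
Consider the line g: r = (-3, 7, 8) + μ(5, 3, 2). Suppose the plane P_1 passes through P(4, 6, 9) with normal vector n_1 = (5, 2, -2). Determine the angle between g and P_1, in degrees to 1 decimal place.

49.7

P_1: n_1·r = n_1·P gives 5x + 2y - 2z = 14.
sin θ = |n·v| / (|n||v|) = |27| / (√33 · √38) = 0.76246.
θ ≈ 49.7°.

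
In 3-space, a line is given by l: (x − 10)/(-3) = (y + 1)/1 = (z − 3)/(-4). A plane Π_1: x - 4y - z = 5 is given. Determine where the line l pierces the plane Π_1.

l has direction (-3, 1, -4) through (10, -1, 3).
Substitute r = (10, -1, 3) + t(-3, 1, -4) into the plane: 11 + (-3)t = 5, so t = 2.
Intersection: (10, -1, 3) + 2·(-3, 1, -4) = (4, 1, -5).

(4, 1, -5)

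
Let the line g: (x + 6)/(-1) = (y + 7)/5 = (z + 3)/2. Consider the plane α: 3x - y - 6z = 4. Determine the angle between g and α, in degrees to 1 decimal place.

32.6

g has direction (-1, 5, 2) through (-6, -7, -3).
sin θ = |n·v| / (|n||v|) = |-20| / (√46 · √30) = 0.53838.
θ ≈ 32.6°.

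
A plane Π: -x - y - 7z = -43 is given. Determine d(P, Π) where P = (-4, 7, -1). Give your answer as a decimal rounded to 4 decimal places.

6.5813

n·P − d = (-1)·(-4) + (-1)·(7) + (-7)·(-1) − (-43) = 47; |n| = √51.
Distance = |47| / √51 = 47/√51 ≈ 6.5813.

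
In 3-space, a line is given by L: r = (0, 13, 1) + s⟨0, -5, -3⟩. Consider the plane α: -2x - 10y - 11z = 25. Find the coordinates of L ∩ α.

Substitute r = (0, 13, 1) + t(0, -5, -3) into the plane: -141 + 83t = 25, so t = 2.
Intersection: (0, 13, 1) + 2·(0, -5, -3) = (0, 3, -5).

(0, 3, -5)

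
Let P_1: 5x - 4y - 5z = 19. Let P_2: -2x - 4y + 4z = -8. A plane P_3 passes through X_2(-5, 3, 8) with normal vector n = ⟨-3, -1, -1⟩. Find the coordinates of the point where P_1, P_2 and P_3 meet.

(0, -1, -3)

P_3: n·r = n·X_2 gives -3x - y - z = 4.
Solving the 3×3 linear system 5x - 4y - 5z = 19, -2x - 4y + 4z = -8, -3x - y - z = 4 (e.g. by elimination or Cramer's rule, determinant = 146) gives (0, -1, -3).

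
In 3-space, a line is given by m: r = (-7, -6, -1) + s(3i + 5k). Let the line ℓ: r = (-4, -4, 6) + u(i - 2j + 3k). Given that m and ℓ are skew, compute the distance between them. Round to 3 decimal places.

1.622

Common perpendicular direction n = (3, 0, 5) × (1, -2, 3) = (10, -4, -6).
With w = (-4, -4, 6) − (-7, -6, -1) = (3, 2, 7), w · n = -20.
Distance = |w · n| / |n| = |-20| / √152 ≈ 1.622.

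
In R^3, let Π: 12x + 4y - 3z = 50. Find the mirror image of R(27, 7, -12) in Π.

(-21, -9, 0)

λ = (n·R − d)/|n|² = (388 − 50)/169 = 2.
Reflection = R − 2λn = (27, 7, -12) − 4·(12, 4, -3) = (-21, -9, 0).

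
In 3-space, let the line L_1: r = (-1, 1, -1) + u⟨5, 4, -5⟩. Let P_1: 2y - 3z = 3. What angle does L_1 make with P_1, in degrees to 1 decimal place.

51.7

sin θ = |n·v| / (|n||v|) = |23| / (√13 · √66) = 0.78521.
θ ≈ 51.7°.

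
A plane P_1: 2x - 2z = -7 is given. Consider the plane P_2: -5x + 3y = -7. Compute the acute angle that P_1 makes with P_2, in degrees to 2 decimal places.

52.67

cos θ = |n₁·n₂| / (|n₁||n₂|) = |-10| / (√8 · √34).
θ = arccos(0.60634) ≈ 52.67°.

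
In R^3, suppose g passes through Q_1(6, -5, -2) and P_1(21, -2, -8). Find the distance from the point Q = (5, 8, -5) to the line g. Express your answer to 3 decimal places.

13.133

A direction vector for g is P_1 − Q_1 = (15, 3, -6).
Taking (6, -5, -2) on g with direction v = (15, 3, -6): w = Q − (6, -5, -2) = (-1, 13, -3), and w × v = (-69, -51, -198).
Distance = |w × v| / |v| = √46566 / √270 ≈ 13.133.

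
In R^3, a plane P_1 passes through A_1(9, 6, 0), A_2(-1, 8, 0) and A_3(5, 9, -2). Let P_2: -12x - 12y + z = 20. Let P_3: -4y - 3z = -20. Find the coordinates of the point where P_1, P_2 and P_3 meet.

(0, -1, 8)

A_1A_2 = (-10, 2, 0), A_1A_3 = (-4, 3, -2); a normal to P_1 is A_1A_2 × A_1A_3 = (-4, -20, -22).
Using A_1: P_1 has equation -4x - 20y - 22z = -156.
Solving the 3×3 linear system -4x - 20y - 22z = -156, -12x - 12y + z = 20, -4y - 3z = -20 (e.g. by elimination or Cramer's rule, determinant = -496) gives (0, -1, 8).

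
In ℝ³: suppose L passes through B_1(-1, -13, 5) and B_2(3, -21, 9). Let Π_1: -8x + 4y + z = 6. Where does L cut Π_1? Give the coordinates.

A direction vector for L is B_2 − B_1 = (4, -8, 4).
Substitute r = (-1, -13, 5) + t(4, -8, 4) into the plane: -39 + (-60)t = 6, so t = -3/4.
Intersection: (-1, -13, 5) + (-3/4)·(4, -8, 4) = (-4, -7, 2).

(-4, -7, 2)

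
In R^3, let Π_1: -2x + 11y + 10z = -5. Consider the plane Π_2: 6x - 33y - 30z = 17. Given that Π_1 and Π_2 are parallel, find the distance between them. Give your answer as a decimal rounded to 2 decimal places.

0.04

Rescale Π_2 by 1/(-3): -2x + 11y + 10z = -17/3. Then distance = |-5 − (-17/3)| / √225 ≈ 0.04.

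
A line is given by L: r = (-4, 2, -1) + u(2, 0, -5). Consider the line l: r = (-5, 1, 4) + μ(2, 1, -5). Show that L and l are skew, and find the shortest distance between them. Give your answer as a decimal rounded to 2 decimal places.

Common perpendicular direction n = (2, 0, -5) × (2, 1, -5) = (5, 0, 2).
With w = (-5, 1, 4) − (-4, 2, -1) = (-1, -1, 5), w · n = 5.
Since n ≠ 0 the lines are not parallel, and w · n = 5 ≠ 0 so they do not intersect; hence they are skew.
Distance = |w · n| / |n| = |5| / √29 ≈ 0.93.

0.93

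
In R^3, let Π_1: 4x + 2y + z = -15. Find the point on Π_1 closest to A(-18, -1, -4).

(-6, 5, -1)

Foot = A − λn with λ = (n·A − d)/|n|² = (-78 − (-15))/21 = -3.
Foot = (-18, -1, -4) − (-3)·(4, 2, 1) = (-6, 5, -1).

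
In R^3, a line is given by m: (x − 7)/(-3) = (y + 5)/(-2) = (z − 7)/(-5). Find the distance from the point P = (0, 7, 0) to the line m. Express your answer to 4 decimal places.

m has direction (-3, -2, -5) through (7, -5, 7).
Taking (7, -5, 7) on m with direction v = (-3, -2, -5): w = P − (7, -5, 7) = (-7, 12, -7), and w × v = (-74, -14, 50).
Distance = |w × v| / |v| = √8172 / √38 ≈ 14.6647.

14.6647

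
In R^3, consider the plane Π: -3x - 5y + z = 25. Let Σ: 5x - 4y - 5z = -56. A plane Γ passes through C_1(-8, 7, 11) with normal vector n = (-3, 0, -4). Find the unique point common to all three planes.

(-4, -1, 8)

Γ: n·r = n·C_1 gives -3x - 4z = -20.
Solving the 3×3 linear system -3x - 5y + z = 25, 5x - 4y - 5z = -56, -3x - 4z = -20 (e.g. by elimination or Cramer's rule, determinant = -235) gives (-4, -1, 8).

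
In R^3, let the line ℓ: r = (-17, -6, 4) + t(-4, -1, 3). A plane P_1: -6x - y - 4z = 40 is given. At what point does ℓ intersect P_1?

(-1, -2, -8)

Substitute r = (-17, -6, 4) + t(-4, -1, 3) into the plane: 92 + 13t = 40, so t = -4.
Intersection: (-17, -6, 4) + (-4)·(-4, -1, 3) = (-1, -2, -8).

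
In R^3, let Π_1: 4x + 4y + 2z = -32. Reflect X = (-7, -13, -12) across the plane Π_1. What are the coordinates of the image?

λ = (n·X − d)/|n|² = (-104 − (-32))/36 = -2.
Reflection = X − 2λn = (-7, -13, -12) − (-4)·(4, 4, 2) = (9, 3, -4).

(9, 3, -4)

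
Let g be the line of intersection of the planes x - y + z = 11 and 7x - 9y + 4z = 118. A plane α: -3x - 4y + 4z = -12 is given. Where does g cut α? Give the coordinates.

Direction of g: (1, -1, 1) × (7, -9, 4) = (5, 3, -2).
A point on g: solving the two plane equations with x = 23 gives (23, -1, -13).
Substitute r = (23, -1, -13) + t(5, 3, -2) into the plane: -117 + (-35)t = -12, so t = -3.
Intersection: (23, -1, -13) + (-3)·(5, 3, -2) = (8, -10, -7).

(8, -10, -7)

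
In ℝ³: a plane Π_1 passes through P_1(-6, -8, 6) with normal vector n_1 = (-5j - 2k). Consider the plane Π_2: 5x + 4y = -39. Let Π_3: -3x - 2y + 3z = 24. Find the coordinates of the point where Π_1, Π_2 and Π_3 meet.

(-3, -6, 1)

Π_1: n_1·r = n_1·P_1 gives -5y - 2z = 28.
Solving the 3×3 linear system -5y - 2z = 28, 5x + 4y = -39, -3x - 2y + 3z = 24 (e.g. by elimination or Cramer's rule, determinant = 71) gives (-3, -6, 1).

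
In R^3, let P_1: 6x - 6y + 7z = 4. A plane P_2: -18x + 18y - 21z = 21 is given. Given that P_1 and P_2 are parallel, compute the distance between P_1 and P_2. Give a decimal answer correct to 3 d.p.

1.000

Rescale P_2 by 1/(-3): 6x - 6y + 7z = -7. Then distance = |4 − (-7)| / √121 ≈ 1.000.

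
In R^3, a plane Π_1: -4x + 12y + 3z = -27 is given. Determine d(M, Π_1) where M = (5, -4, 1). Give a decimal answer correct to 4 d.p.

2.9231

n·M − d = (-4)·(5) + (12)·(-4) + (3)·(1) − (-27) = -38; |n| = √169.
Distance = |-38| / √169 = 38/√169 ≈ 2.9231.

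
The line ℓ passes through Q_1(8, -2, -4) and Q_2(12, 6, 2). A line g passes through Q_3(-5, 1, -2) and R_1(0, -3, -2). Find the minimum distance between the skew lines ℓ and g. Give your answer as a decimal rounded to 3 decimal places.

4.918

A direction vector for ℓ is Q_2 − Q_1 = (4, 8, 6).
A direction vector for g is R_1 − Q_3 = (5, -4, 0).
Common perpendicular direction n = (4, 8, 6) × (5, -4, 0) = (24, 30, -56).
With w = (-5, 1, -2) − (8, -2, -4) = (-13, 3, 2), w · n = -334.
Distance = |w · n| / |n| = |-334| / √4612 ≈ 4.918.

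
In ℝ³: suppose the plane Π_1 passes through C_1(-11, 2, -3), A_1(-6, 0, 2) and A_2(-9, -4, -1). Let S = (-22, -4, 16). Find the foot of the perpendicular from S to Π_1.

C_1A_1 = (5, -2, 5), C_1A_2 = (2, -6, 2); a normal to Π_1 is C_1A_1 × C_1A_2 = (26, 0, -26).
Using C_1: Π_1 has equation 26x - 26z = -208.
Foot = S − λn with λ = (n·S − d)/|n|² = (-988 − (-208))/1352 = -15/26.
Foot = (-22, -4, 16) − (-15/26)·(26, 0, -26) = (-7, -4, 1).

(-7, -4, 1)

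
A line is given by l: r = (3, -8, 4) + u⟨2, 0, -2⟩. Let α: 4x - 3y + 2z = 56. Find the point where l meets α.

(9, -8, -2)

Substitute r = (3, -8, 4) + t(2, 0, -2) into the plane: 44 + 4t = 56, so t = 3.
Intersection: (3, -8, 4) + 3·(2, 0, -2) = (9, -8, -2).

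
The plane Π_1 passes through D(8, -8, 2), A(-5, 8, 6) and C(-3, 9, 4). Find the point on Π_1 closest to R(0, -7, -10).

(8, -3, 0)

DA = (-13, 16, 4), DC = (-11, 17, 2); a normal to Π_1 is DA × DC = (-36, -18, -45).
Using D: Π_1 has equation -36x - 18y - 45z = -234.
Foot = R − λn with λ = (n·R − d)/|n|² = (576 − (-234))/3645 = 2/9.
Foot = (0, -7, -10) − (2/9)·(-36, -18, -45) = (8, -3, 0).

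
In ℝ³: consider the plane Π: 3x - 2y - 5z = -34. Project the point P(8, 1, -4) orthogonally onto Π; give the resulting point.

(2, 5, 6)

Foot = P − λn with λ = (n·P − d)/|n|² = (42 − (-34))/38 = 2.
Foot = (8, 1, -4) − 2·(3, -2, -5) = (2, 5, 6).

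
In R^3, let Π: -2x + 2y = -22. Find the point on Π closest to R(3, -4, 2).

Foot = R − λn with λ = (n·R − d)/|n|² = (-14 − (-22))/8 = 1.
Foot = (3, -4, 2) − 1·(-2, 2, 0) = (5, -6, 2).

(5, -6, 2)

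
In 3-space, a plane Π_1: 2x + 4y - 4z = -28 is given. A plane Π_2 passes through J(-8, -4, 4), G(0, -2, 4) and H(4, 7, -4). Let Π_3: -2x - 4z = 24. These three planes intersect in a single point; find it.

JG = (8, 2, 0), JH = (12, 11, -8); a normal to Π_2 is JG × JH = (-16, 64, 64).
Using J: Π_2 has equation -16x + 64y + 64z = 128.
Solving the 3×3 linear system 2x + 4y - 4z = -28, -16x + 64y + 64z = 128, -2x - 4z = 24 (e.g. by elimination or Cramer's rule, determinant = -1792) gives (-12, -1, 0).

(-12, -1, 0)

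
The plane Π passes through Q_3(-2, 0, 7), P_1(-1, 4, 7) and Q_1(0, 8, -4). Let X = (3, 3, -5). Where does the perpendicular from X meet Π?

Q_3P_1 = (1, 4, 0), Q_3Q_1 = (2, 8, -11); a normal to Π is Q_3P_1 × Q_3Q_1 = (-44, 11, 0).
Using Q_3: Π has equation -44x + 11y = 88.
Foot = X − λn with λ = (n·X − d)/|n|² = (-99 − 88)/2057 = -1/11.
Foot = (3, 3, -5) − (-1/11)·(-44, 11, 0) = (-1, 4, -5).

(-1, 4, -5)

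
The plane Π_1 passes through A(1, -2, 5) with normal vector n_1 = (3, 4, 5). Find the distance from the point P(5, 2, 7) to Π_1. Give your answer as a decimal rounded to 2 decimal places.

Π_1: n_1·r = n_1·A gives 3x + 4y + 5z = 20.
n·P − d = (3)·(5) + (4)·(2) + (5)·(7) − 20 = 38; |n| = √50.
Distance = |38| / √50 = 38/√50 ≈ 5.37.

5.37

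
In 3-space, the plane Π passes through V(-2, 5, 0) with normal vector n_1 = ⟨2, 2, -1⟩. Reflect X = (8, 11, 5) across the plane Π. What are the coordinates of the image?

(-4, -1, 11)

Π: n_1·r = n_1·V gives 2x + 2y - z = 6.
λ = (n·X − d)/|n|² = (33 − 6)/9 = 3.
Reflection = X − 2λn = (8, 11, 5) − 6·(2, 2, -1) = (-4, -1, 11).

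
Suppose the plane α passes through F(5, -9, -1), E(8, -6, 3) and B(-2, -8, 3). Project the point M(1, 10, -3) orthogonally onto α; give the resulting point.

(4, -5, 6)

FE = (3, 3, 4), FB = (-7, 1, 4); a normal to α is FE × FB = (8, -40, 24).
Using F: α has equation 8x - 40y + 24z = 376.
Foot = M − λn with λ = (n·M − d)/|n|² = (-464 − 376)/2240 = -3/8.
Foot = (1, 10, -3) − (-3/8)·(8, -40, 24) = (4, -5, 6).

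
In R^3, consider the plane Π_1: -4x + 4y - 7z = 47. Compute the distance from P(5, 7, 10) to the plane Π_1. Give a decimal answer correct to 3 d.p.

n·P − d = (-4)·(5) + (4)·(7) + (-7)·(10) − 47 = -109; |n| = √81.
Distance = |-109| / √81 = 109/√81 ≈ 12.111.

12.111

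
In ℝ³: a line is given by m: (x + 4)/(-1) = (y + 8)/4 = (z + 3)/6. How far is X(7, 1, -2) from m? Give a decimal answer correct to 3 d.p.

13.597

m has direction (-1, 4, 6) through (-4, -8, -3).
Taking (-4, -8, -3) on m with direction v = (-1, 4, 6): w = X − (-4, -8, -3) = (11, 9, 1), and w × v = (50, -67, 53).
Distance = |w × v| / |v| = √9798 / √53 ≈ 13.597.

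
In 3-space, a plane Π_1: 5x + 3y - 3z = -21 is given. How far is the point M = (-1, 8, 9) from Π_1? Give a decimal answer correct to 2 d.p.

n·M − d = (5)·(-1) + (3)·(8) + (-3)·(9) − (-21) = 13; |n| = √43.
Distance = |13| / √43 = 13/√43 ≈ 1.98.

1.98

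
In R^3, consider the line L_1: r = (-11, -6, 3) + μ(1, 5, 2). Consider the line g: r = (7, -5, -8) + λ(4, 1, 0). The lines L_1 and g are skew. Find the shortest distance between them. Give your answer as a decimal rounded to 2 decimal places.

8.74

Common perpendicular direction n = (1, 5, 2) × (4, 1, 0) = (-2, 8, -19).
With w = (7, -5, -8) − (-11, -6, 3) = (18, 1, -11), w · n = 181.
Distance = |w · n| / |n| = |181| / √429 ≈ 8.74.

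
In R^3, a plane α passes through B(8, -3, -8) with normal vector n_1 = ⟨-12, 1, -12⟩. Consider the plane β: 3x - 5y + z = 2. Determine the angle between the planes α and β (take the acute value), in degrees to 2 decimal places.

α: n_1·r = n_1·B gives -12x + y - 12z = -3.
cos θ = |n₁·n₂| / (|n₁||n₂|) = |-53| / (√289 · √35).
θ = arccos(0.52698) ≈ 58.20°.

58.20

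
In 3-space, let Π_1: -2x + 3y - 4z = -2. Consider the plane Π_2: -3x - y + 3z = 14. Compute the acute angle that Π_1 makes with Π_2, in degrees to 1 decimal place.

cos θ = |n₁·n₂| / (|n₁||n₂|) = |-9| / (√29 · √19).
θ = arccos(0.38341) ≈ 67.5°.

67.5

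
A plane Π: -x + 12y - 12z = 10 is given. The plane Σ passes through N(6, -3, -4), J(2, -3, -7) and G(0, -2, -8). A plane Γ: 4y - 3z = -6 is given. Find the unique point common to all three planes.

(2, -9, -10)

NJ = (-4, 0, -3), NG = (-6, 1, -4); a normal to Σ is NJ × NG = (3, 2, -4).
Using N: Σ has equation 3x + 2y - 4z = 28.
Solving the 3×3 linear system -x + 12y - 12z = 10, 3x + 2y - 4z = 28, 4y - 3z = -6 (e.g. by elimination or Cramer's rule, determinant = -46) gives (2, -9, -10).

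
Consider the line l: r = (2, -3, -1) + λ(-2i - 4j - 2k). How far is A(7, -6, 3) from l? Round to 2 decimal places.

6.96

Taking (2, -3, -1) on l with direction v = (-2, -4, -2): w = A − (2, -3, -1) = (5, -3, 4), and w × v = (22, 2, -26).
Distance = |w × v| / |v| = √1164 / √24 ≈ 6.96.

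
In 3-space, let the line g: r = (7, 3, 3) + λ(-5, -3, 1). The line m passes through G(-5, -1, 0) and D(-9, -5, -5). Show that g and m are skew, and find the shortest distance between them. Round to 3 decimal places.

3.822

A direction vector for m is D − G = (-4, -4, -5).
Common perpendicular direction n = (-5, -3, 1) × (-4, -4, -5) = (19, -29, 8).
With w = (-5, -1, 0) − (7, 3, 3) = (-12, -4, -3), w · n = -136.
Since n ≠ 0 the lines are not parallel, and w · n = -136 ≠ 0 so they do not intersect; hence they are skew.
Distance = |w · n| / |n| = |-136| / √1266 ≈ 3.822.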